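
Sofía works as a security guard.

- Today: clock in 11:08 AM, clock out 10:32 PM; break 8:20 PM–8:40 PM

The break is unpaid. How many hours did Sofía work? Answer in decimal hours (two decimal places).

11.07 hours

Today: 11:08 AM–10:32 PM = 11 h 24 min; less 20 min break → 11 h 4 min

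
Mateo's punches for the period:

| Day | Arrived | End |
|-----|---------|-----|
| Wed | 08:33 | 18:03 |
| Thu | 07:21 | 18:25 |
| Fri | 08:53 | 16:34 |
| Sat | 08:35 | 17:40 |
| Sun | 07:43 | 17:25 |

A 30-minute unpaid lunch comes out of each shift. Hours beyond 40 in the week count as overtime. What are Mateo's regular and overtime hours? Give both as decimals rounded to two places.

Wed: 08:33–18:03 = 9 h 30 min; less 30 min break → 9 h 0 min
Thu: 07:21–18:25 = 11 h 4 min; less 30 min break → 10 h 34 min
Fri: 08:53–16:34 = 7 h 41 min; less 30 min break → 7 h 11 min
Sat: 08:35–17:40 = 9 h 5 min; less 30 min break → 8 h 35 min
Sun: 07:43–17:25 = 9 h 42 min; less 30 min break → 9 h 12 min
Total worked: 44 h 32 min = 44.53 h.
Threshold 40 h → overtime 4 h 32 min, regular 40 h 0 min.

Regular 40.00 hours, overtime 4.53 hours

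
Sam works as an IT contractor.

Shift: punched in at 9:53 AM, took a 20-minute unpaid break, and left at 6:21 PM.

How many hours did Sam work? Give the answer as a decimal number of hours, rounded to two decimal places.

Shift: 9:53 AM–6:21 PM = 8 h 28 min; less 20 min break → 8 h 8 min

8.13 hours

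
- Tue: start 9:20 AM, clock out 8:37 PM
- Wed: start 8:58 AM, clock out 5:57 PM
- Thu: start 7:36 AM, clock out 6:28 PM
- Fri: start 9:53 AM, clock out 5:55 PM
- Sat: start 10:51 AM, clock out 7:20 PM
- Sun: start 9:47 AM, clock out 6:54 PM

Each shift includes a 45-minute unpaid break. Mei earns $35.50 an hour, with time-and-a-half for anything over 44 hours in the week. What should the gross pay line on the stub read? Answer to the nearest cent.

$2002.20

Tue: 9:20 AM–8:37 PM = 11 h 17 min; less 45 min break → 10 h 32 min
Wed: 8:58 AM–5:57 PM = 8 h 59 min; less 45 min break → 8 h 14 min
Thu: 7:36 AM–6:28 PM = 10 h 52 min; less 45 min break → 10 h 7 min
Fri: 9:53 AM–5:55 PM = 8 h 2 min; less 45 min break → 7 h 17 min
Sat: 10:51 AM–7:20 PM = 8 h 29 min; less 45 min break → 7 h 44 min
Sun: 9:47 AM–6:54 PM = 9 h 7 min; less 45 min break → 8 h 22 min
Total worked: 52 h 16 min = 3136 min.
Regular 44 h 0 min = 2640 min at $35.50/h; overtime 8 h 16 min = 496 min at $53.25/h.
Pay = (2640 × $35.50 + 496 × $53.25) ÷ 60 = $2002.20.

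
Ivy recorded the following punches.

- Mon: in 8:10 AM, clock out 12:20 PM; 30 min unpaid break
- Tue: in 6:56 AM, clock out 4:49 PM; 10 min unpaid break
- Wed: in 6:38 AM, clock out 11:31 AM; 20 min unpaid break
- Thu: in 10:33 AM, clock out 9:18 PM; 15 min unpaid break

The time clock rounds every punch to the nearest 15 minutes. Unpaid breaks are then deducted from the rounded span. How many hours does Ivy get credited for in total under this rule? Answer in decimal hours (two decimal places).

28.00 hours

Mon: in 8:10 AM→8:15 AM, out 12:20 PM→12:15 PM; 4 h 0 min − 30 min = 3 h 30 min
Tue: in 6:56 AM→7:00 AM, out 4:49 PM→4:45 PM; 9 h 45 min − 10 min = 9 h 35 min
Wed: in 6:38 AM→6:45 AM, out 11:31 AM→11:30 AM; 4 h 45 min − 20 min = 4 h 25 min
Thu: in 10:33 AM→10:30 AM, out 9:18 PM→9:15 PM; 10 h 45 min − 15 min = 10 h 30 min
Total credited: 28 h 0 min.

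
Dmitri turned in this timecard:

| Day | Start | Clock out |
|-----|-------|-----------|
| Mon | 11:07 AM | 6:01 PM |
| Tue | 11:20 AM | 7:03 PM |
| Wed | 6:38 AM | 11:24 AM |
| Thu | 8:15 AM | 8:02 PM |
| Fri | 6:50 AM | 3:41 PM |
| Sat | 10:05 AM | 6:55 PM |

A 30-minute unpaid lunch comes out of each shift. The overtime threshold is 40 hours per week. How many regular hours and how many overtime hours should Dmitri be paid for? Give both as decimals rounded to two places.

Regular 40.00 hours, overtime 5.85 hours

Mon: 11:07 AM–6:01 PM = 6 h 54 min; less 30 min break → 6 h 24 min
Tue: 11:20 AM–7:03 PM = 7 h 43 min; less 30 min break → 7 h 13 min
Wed: 6:38 AM–11:24 AM = 4 h 46 min; less 30 min break → 4 h 16 min
Thu: 8:15 AM–8:02 PM = 11 h 47 min; less 30 min break → 11 h 17 min
Fri: 6:50 AM–3:41 PM = 8 h 51 min; less 30 min break → 8 h 21 min
Sat: 10:05 AM–6:55 PM = 8 h 50 min; less 30 min break → 8 h 20 min
Total worked: 45 h 51 min = 45.85 h.
Threshold 40 h → overtime 5 h 51 min, regular 40 h 0 min.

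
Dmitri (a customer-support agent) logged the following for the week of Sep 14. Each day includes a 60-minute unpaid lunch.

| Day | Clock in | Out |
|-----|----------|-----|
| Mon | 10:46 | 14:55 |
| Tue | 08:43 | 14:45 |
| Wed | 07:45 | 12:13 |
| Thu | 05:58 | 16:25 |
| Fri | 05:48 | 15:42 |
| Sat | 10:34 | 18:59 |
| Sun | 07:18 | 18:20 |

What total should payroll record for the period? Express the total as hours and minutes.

47 h 27 min

Mon: 10:46–14:55 = 4 h 9 min; less 60 min break → 3 h 9 min
Tue: 08:43–14:45 = 6 h 2 min; less 60 min break → 5 h 2 min
Wed: 07:45–12:13 = 4 h 28 min; less 60 min break → 3 h 28 min
Thu: 05:58–16:25 = 10 h 27 min; less 60 min break → 9 h 27 min
Fri: 05:48–15:42 = 9 h 54 min; less 60 min break → 8 h 54 min
Sat: 10:34–18:59 = 8 h 25 min; less 60 min break → 7 h 25 min
Sun: 07:18–18:20 = 11 h 2 min; less 60 min break → 10 h 2 min
Total: 3 h 9 min + 5 h 2 min + 3 h 28 min + 9 h 27 min + 8 h 54 min + 7 h 25 min + 10 h 2 min = 47 h 27 min.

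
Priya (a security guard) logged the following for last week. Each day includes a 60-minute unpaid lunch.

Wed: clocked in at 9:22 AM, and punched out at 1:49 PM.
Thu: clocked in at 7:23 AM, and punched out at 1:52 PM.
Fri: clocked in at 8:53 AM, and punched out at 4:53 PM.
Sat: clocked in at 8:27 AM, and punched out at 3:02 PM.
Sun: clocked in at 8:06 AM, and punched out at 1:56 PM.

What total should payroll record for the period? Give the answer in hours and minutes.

26 h 21 min

Wed: 9:22 AM–1:49 PM = 4 h 27 min; less 60 min break → 3 h 27 min
Thu: 7:23 AM–1:52 PM = 6 h 29 min; less 60 min break → 5 h 29 min
Fri: 8:53 AM–4:53 PM = 8 h 0 min; less 60 min break → 7 h 0 min
Sat: 8:27 AM–3:02 PM = 6 h 35 min; less 60 min break → 5 h 35 min
Sun: 8:06 AM–1:56 PM = 5 h 50 min; less 60 min break → 4 h 50 min
Total: 3 h 27 min + 5 h 29 min + 7 h 0 min + 5 h 35 min + 4 h 50 min = 26 h 21 min.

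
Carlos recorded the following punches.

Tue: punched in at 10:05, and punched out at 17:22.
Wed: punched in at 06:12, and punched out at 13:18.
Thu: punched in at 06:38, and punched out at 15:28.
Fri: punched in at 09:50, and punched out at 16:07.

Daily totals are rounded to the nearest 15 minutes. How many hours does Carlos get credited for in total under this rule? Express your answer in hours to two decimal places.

29.25 hours

Tue: 10:05–17:22 = 7 h 17 min → rounds to 7 h 15 min
Wed: 06:12–13:18 = 7 h 6 min → rounds to 7 h 0 min
Thu: 06:38–15:28 = 8 h 50 min → rounds to 8 h 45 min
Fri: 09:50–16:07 = 6 h 17 min → rounds to 6 h 15 min
Total credited: 29 h 15 min.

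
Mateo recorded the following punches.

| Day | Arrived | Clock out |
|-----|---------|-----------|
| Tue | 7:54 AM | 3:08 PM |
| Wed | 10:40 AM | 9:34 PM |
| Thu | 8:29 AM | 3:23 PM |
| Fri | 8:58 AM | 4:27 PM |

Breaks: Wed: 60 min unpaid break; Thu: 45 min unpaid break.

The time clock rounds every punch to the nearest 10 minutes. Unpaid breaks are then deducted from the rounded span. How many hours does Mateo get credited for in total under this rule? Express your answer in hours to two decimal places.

30.75 hours

Tue: in 7:54 AM→7:50 AM, out 3:08 PM→3:10 PM; 7 h 20 min
Wed: in 10:40 AM→10:40 AM, out 9:34 PM→9:30 PM; 10 h 50 min − 60 min = 9 h 50 min
Thu: in 8:29 AM→8:30 AM, out 3:23 PM→3:20 PM; 6 h 50 min − 45 min = 6 h 5 min
Fri: in 8:58 AM→9:00 AM, out 4:27 PM→4:30 PM; 7 h 30 min
Total credited: 30 h 45 min.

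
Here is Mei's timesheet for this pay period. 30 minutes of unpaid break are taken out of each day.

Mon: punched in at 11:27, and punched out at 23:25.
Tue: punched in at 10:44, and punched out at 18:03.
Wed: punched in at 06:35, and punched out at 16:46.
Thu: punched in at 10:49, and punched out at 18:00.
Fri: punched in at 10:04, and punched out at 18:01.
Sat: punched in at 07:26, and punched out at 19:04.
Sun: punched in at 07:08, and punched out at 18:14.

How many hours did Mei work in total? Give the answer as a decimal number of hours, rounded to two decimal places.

Mon: 11:27–23:25 = 11 h 58 min; less 30 min break → 11 h 28 min
Tue: 10:44–18:03 = 7 h 19 min; less 30 min break → 6 h 49 min
Wed: 06:35–16:46 = 10 h 11 min; less 30 min break → 9 h 41 min
Thu: 10:49–18:00 = 7 h 11 min; less 30 min break → 6 h 41 min
Fri: 10:04–18:01 = 7 h 57 min; less 30 min break → 7 h 27 min
Sat: 07:26–19:04 = 11 h 38 min; less 30 min break → 11 h 8 min
Sun: 07:08–18:14 = 11 h 6 min; less 30 min break → 10 h 36 min
Total: 11 h 28 min + 6 h 49 min + 9 h 41 min + 6 h 41 min + 7 h 27 min + 11 h 8 min + 10 h 36 min = 63 h 50 min.

63.83 hours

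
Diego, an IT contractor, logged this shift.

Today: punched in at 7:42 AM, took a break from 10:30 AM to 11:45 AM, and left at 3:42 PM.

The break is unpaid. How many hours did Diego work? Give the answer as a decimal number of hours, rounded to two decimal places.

Today: 7:42 AM–3:42 PM = 8 h 0 min; less 75 min break → 6 h 45 min

6.75 hours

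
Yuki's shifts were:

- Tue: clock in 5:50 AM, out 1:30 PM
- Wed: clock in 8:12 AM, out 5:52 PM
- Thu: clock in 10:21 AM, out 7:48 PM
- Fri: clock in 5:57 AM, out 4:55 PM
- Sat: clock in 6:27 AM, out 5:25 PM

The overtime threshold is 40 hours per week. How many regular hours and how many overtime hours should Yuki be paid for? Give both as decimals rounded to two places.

Regular 40.00 hours, overtime 8.72 hours

Tue: 5:50 AM–1:30 PM = 7 h 40 min
Wed: 8:12 AM–5:52 PM = 9 h 40 min
Thu: 10:21 AM–7:48 PM = 9 h 27 min
Fri: 5:57 AM–4:55 PM = 10 h 58 min
Sat: 6:27 AM–5:25 PM = 10 h 58 min
Total worked: 48 h 43 min = 48.72 h.
Threshold 40 h → overtime 8 h 43 min, regular 40 h 0 min.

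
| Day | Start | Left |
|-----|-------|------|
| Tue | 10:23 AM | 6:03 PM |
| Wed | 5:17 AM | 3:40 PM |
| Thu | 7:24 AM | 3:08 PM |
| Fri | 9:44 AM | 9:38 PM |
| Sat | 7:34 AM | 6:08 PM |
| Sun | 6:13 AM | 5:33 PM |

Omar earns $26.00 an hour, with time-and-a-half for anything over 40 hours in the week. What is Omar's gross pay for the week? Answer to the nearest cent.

$1803.75

Tue: 10:23 AM–6:03 PM = 7 h 40 min
Wed: 5:17 AM–3:40 PM = 10 h 23 min
Thu: 7:24 AM–3:08 PM = 7 h 44 min
Fri: 9:44 AM–9:38 PM = 11 h 54 min
Sat: 7:34 AM–6:08 PM = 10 h 34 min
Sun: 6:13 AM–5:33 PM = 11 h 20 min
Total worked: 59 h 35 min = 3575 min.
Regular 40 h 0 min = 2400 min at $26.00/h; overtime 19 h 35 min = 1175 min at $39.00/h.
Pay = (2400 × $26.00 + 1175 × $39.00) ÷ 60 = $1803.75.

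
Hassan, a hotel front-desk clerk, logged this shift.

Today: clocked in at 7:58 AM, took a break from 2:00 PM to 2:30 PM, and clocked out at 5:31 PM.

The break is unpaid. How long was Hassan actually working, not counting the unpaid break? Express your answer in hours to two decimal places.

Today: 7:58 AM–5:31 PM = 9 h 33 min; less 30 min break → 9 h 3 min

9.05 hours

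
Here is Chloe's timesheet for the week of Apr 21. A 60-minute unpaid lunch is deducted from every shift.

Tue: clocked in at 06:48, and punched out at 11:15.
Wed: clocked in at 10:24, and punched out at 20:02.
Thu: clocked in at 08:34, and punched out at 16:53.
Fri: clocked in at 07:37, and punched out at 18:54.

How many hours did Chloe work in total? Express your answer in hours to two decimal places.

29.68 hours

Tue: 06:48–11:15 = 4 h 27 min; less 60 min break → 3 h 27 min
Wed: 10:24–20:02 = 9 h 38 min; less 60 min break → 8 h 38 min
Thu: 08:34–16:53 = 8 h 19 min; less 60 min break → 7 h 19 min
Fri: 07:37–18:54 = 11 h 17 min; less 60 min break → 10 h 17 min
Total: 3 h 27 min + 8 h 38 min + 7 h 19 min + 10 h 17 min = 29 h 41 min.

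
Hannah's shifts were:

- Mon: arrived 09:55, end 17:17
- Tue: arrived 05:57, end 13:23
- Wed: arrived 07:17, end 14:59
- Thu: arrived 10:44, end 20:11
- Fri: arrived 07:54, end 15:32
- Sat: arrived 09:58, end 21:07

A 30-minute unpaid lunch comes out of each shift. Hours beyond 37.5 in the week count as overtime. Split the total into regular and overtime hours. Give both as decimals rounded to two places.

Regular 37.50 hours, overtime 10.23 hours

Mon: 09:55–17:17 = 7 h 22 min; less 30 min break → 6 h 52 min
Tue: 05:57–13:23 = 7 h 26 min; less 30 min break → 6 h 56 min
Wed: 07:17–14:59 = 7 h 42 min; less 30 min break → 7 h 12 min
Thu: 10:44–20:11 = 9 h 27 min; less 30 min break → 8 h 57 min
Fri: 07:54–15:32 = 7 h 38 min; less 30 min break → 7 h 8 min
Sat: 09:58–21:07 = 11 h 9 min; less 30 min break → 10 h 39 min
Total worked: 47 h 44 min = 47.73 h.
Threshold 37.5 h → overtime 10 h 14 min, regular 37 h 30 min.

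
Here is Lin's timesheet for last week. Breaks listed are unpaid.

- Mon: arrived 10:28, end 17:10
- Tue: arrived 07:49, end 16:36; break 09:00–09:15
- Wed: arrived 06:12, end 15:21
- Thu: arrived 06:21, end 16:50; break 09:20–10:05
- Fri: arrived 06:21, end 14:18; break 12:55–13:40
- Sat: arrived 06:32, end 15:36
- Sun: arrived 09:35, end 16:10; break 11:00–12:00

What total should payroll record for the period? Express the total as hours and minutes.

Mon: 10:28–17:10 = 6 h 42 min
Tue: 07:49–16:36 = 8 h 47 min; less 15 min break → 8 h 32 min
Wed: 06:12–15:21 = 9 h 9 min
Thu: 06:21–16:50 = 10 h 29 min; less 45 min break → 9 h 44 min
Fri: 06:21–14:18 = 7 h 57 min; less 45 min break → 7 h 12 min
Sat: 06:32–15:36 = 9 h 4 min
Sun: 09:35–16:10 = 6 h 35 min; less 60 min break → 5 h 35 min
Total: 6 h 42 min + 8 h 32 min + 9 h 9 min + 9 h 44 min + 7 h 12 min + 9 h 4 min + 5 h 35 min = 55 h 58 min.

55 h 58 min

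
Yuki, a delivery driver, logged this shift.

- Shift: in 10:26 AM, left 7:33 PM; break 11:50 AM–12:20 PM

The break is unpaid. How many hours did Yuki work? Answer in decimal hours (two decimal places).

Shift: 10:26 AM–7:33 PM = 9 h 7 min; less 30 min break → 8 h 37 min

8.62 hours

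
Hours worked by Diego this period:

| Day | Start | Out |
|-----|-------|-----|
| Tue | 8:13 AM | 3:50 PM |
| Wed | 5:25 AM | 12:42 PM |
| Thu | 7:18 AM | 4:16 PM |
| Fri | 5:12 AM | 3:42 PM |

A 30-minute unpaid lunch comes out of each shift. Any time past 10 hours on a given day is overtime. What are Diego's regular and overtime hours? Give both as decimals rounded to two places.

Regular 32.37 hours, overtime 0.00 hours

Tue: 8:13 AM–3:50 PM = 7 h 37 min; less 30 min break → 7 h 7 min
Wed: 5:25 AM–12:42 PM = 7 h 17 min; less 30 min break → 6 h 47 min
Thu: 7:18 AM–4:16 PM = 8 h 58 min; less 30 min break → 8 h 28 min
Fri: 5:12 AM–3:42 PM = 10 h 30 min; less 30 min break → 10 h 0 min
Tue reg 7 h 7 min / OT 0 h 0 min; Wed reg 6 h 47 min / OT 0 h 0 min; Thu reg 8 h 28 min / OT 0 h 0 min; Fri reg 10 h 0 min / OT 0 h 0 min.
Totals: regular 32 h 22 min, overtime 0 h 0 min.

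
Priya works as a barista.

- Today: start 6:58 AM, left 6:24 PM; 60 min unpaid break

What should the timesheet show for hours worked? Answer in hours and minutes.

10 h 26 min

Today: 6:58 AM–6:24 PM = 11 h 26 min; less 60 min break → 10 h 26 min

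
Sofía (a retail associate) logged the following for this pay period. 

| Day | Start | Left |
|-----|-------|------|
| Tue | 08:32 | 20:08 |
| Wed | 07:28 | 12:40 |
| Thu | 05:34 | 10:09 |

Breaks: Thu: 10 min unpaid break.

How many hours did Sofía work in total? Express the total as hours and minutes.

Tue: 08:32–20:08 = 11 h 36 min
Wed: 07:28–12:40 = 5 h 12 min
Thu: 05:34–10:09 = 4 h 35 min; less 10 min break → 4 h 25 min
Total: 11 h 36 min + 5 h 12 min + 4 h 25 min = 21 h 13 min.

21 h 13 min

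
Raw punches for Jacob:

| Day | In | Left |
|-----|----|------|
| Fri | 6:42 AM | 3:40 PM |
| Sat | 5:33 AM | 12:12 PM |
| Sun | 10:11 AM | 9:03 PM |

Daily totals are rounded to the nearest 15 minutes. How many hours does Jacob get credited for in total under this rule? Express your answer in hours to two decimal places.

Fri: 6:42 AM–3:40 PM = 8 h 58 min → rounds to 9 h 0 min
Sat: 5:33 AM–12:12 PM = 6 h 39 min → rounds to 6 h 45 min
Sun: 10:11 AM–9:03 PM = 10 h 52 min → rounds to 10 h 45 min
Total credited: 26 h 30 min.

26.50 hours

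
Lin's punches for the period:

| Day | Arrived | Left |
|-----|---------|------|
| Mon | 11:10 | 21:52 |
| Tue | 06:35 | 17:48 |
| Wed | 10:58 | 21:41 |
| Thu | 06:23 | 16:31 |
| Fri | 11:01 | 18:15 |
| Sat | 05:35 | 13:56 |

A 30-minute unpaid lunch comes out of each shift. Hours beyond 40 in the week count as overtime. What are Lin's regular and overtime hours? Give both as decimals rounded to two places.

Mon: 11:10–21:52 = 10 h 42 min; less 30 min break → 10 h 12 min
Tue: 06:35–17:48 = 11 h 13 min; less 30 min break → 10 h 43 min
Wed: 10:58–21:41 = 10 h 43 min; less 30 min break → 10 h 13 min
Thu: 06:23–16:31 = 10 h 8 min; less 30 min break → 9 h 38 min
Fri: 11:01–18:15 = 7 h 14 min; less 30 min break → 6 h 44 min
Sat: 05:35–13:56 = 8 h 21 min; less 30 min break → 7 h 51 min
Total worked: 55 h 21 min = 55.35 h.
Threshold 40 h → overtime 15 h 21 min, regular 40 h 0 min.

Regular 40.00 hours, overtime 15.35 hours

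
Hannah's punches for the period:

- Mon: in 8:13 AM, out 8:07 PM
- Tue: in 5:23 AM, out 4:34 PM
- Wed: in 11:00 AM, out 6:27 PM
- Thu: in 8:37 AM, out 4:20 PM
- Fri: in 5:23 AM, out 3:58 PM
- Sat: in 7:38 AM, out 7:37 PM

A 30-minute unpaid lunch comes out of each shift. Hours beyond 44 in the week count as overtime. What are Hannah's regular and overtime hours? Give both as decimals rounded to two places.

Regular 44.00 hours, overtime 13.82 hours

Mon: 8:13 AM–8:07 PM = 11 h 54 min; less 30 min break → 11 h 24 min
Tue: 5:23 AM–4:34 PM = 11 h 11 min; less 30 min break → 10 h 41 min
Wed: 11:00 AM–6:27 PM = 7 h 27 min; less 30 min break → 6 h 57 min
Thu: 8:37 AM–4:20 PM = 7 h 43 min; less 30 min break → 7 h 13 min
Fri: 5:23 AM–3:58 PM = 10 h 35 min; less 30 min break → 10 h 5 min
Sat: 7:38 AM–7:37 PM = 11 h 59 min; less 30 min break → 11 h 29 min
Total worked: 57 h 49 min = 57.82 h.
Threshold 44 h → overtime 13 h 49 min, regular 44 h 0 min.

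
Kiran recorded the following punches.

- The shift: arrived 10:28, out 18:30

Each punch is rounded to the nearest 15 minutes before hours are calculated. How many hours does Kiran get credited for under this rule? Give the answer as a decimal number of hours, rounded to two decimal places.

The shift: in 10:28→10:30, out 18:30→18:30; 8 h 0 min

8.00 hours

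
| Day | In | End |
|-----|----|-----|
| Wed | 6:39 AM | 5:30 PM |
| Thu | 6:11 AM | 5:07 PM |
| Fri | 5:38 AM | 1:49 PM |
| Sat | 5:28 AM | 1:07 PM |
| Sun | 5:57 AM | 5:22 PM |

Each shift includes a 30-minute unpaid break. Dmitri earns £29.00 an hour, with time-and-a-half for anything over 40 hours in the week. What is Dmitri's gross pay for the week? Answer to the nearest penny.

£1444.20

Wed: 6:39 AM–5:30 PM = 10 h 51 min; less 30 min break → 10 h 21 min
Thu: 6:11 AM–5:07 PM = 10 h 56 min; less 30 min break → 10 h 26 min
Fri: 5:38 AM–1:49 PM = 8 h 11 min; less 30 min break → 7 h 41 min
Sat: 5:28 AM–1:07 PM = 7 h 39 min; less 30 min break → 7 h 9 min
Sun: 5:57 AM–5:22 PM = 11 h 25 min; less 30 min break → 10 h 55 min
Total worked: 46 h 32 min = 2792 min.
Regular 40 h 0 min = 2400 min at £29.00/h; overtime 6 h 32 min = 392 min at £43.50/h.
Pay = (2400 × £29.00 + 392 × £43.50) ÷ 60 = £1444.20.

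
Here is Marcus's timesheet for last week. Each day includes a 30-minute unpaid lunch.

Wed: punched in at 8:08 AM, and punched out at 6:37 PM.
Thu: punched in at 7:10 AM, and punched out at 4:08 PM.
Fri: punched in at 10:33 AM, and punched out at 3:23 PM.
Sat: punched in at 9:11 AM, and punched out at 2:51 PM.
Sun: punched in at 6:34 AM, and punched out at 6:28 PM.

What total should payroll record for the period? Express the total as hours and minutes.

Wed: 8:08 AM–6:37 PM = 10 h 29 min; less 30 min break → 9 h 59 min
Thu: 7:10 AM–4:08 PM = 8 h 58 min; less 30 min break → 8 h 28 min
Fri: 10:33 AM–3:23 PM = 4 h 50 min; less 30 min break → 4 h 20 min
Sat: 9:11 AM–2:51 PM = 5 h 40 min; less 30 min break → 5 h 10 min
Sun: 6:34 AM–6:28 PM = 11 h 54 min; less 30 min break → 11 h 24 min
Total: 9 h 59 min + 8 h 28 min + 4 h 20 min + 5 h 10 min + 11 h 24 min = 39 h 21 min.

39 h 21 min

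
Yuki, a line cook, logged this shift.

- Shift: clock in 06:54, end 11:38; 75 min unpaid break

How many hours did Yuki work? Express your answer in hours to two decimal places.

3.48 hours

Shift: 06:54–11:38 = 4 h 44 min; less 75 min break → 3 h 29 min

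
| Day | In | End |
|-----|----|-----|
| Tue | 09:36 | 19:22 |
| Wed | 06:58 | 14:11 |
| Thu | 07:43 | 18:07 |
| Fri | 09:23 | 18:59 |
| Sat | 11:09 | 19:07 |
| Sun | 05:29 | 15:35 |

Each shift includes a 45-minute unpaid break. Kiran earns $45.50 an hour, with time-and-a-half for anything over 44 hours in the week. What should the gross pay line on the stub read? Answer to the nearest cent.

Tue: 09:36–19:22 = 9 h 46 min; less 45 min break → 9 h 1 min
Wed: 06:58–14:11 = 7 h 13 min; less 45 min break → 6 h 28 min
Thu: 07:43–18:07 = 10 h 24 min; less 45 min break → 9 h 39 min
Fri: 09:23–18:59 = 9 h 36 min; less 45 min break → 8 h 51 min
Sat: 11:09–19:07 = 7 h 58 min; less 45 min break → 7 h 13 min
Sun: 05:29–15:35 = 10 h 6 min; less 45 min break → 9 h 21 min
Total worked: 50 h 33 min = 3033 min.
Regular 44 h 0 min = 2640 min at $45.50/h; overtime 6 h 33 min = 393 min at $68.25/h.
Pay = (2640 × $45.50 + 393 × $68.25) ÷ 60 = $2449.04.

$2449.04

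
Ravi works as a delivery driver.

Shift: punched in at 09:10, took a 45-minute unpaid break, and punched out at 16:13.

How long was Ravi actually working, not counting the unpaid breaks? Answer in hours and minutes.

6 h 18 min

Shift: 09:10–16:13 = 7 h 3 min; less 45 min break → 6 h 18 min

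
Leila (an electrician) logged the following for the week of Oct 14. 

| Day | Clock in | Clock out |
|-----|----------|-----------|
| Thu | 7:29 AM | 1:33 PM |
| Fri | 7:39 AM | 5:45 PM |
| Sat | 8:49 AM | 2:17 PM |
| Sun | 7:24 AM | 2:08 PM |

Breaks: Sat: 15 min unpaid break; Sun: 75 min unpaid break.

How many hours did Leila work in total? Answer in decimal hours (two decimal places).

Thu: 7:29 AM–1:33 PM = 6 h 4 min
Fri: 7:39 AM–5:45 PM = 10 h 6 min
Sat: 8:49 AM–2:17 PM = 5 h 28 min; less 15 min break → 5 h 13 min
Sun: 7:24 AM–2:08 PM = 6 h 44 min; less 75 min break → 5 h 29 min
Total: 6 h 4 min + 10 h 6 min + 5 h 13 min + 5 h 29 min = 26 h 52 min.

26.87 hours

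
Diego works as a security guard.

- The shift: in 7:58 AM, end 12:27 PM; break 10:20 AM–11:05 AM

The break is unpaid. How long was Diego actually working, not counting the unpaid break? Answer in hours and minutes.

3 h 44 min

The shift: 7:58 AM–12:27 PM = 4 h 29 min; less 45 min break → 3 h 44 min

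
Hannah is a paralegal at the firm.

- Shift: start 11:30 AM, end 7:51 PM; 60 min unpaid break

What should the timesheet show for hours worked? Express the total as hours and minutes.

Shift: 11:30 AM–7:51 PM = 8 h 21 min; less 60 min break → 7 h 21 min

7 h 21 min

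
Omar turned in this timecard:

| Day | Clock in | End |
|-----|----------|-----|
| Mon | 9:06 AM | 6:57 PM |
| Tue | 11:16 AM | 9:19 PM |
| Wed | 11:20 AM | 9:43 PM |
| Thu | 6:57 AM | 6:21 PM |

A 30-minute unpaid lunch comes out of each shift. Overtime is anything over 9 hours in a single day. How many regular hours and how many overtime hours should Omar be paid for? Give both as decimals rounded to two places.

Mon: 9:06 AM–6:57 PM = 9 h 51 min; less 30 min break → 9 h 21 min
Tue: 11:16 AM–9:19 PM = 10 h 3 min; less 30 min break → 9 h 33 min
Wed: 11:20 AM–9:43 PM = 10 h 23 min; less 30 min break → 9 h 53 min
Thu: 6:57 AM–6:21 PM = 11 h 24 min; less 30 min break → 10 h 54 min
Mon reg 9 h 0 min / OT 0 h 21 min; Tue reg 9 h 0 min / OT 0 h 33 min; Wed reg 9 h 0 min / OT 0 h 53 min; Thu reg 9 h 0 min / OT 1 h 54 min.
Totals: regular 36 h 0 min, overtime 3 h 41 min.

Regular 36.00 hours, overtime 3.68 hours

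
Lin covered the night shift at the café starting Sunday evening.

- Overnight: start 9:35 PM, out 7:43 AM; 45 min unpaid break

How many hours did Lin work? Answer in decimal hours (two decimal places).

9.38 hours

Overnight: 9:35 PM → midnight = 2 h 25 min; midnight → 7:43 AM = 7 h 43 min; span 10 h 8 min; less 45 min break → 9 h 23 min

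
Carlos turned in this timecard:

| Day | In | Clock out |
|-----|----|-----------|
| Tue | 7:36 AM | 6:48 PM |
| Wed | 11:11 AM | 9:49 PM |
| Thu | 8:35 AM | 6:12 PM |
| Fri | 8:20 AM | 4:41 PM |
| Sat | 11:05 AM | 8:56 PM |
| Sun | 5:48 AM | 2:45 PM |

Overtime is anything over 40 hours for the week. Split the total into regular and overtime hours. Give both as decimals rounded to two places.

Regular 40.00 hours, overtime 18.60 hours

Tue: 7:36 AM–6:48 PM = 11 h 12 min
Wed: 11:11 AM–9:49 PM = 10 h 38 min
Thu: 8:35 AM–6:12 PM = 9 h 37 min
Fri: 8:20 AM–4:41 PM = 8 h 21 min
Sat: 11:05 AM–8:56 PM = 9 h 51 min
Sun: 5:48 AM–2:45 PM = 8 h 57 min
Total worked: 58 h 36 min = 58.60 h.
Threshold 40 h → overtime 18 h 36 min, regular 40 h 0 min.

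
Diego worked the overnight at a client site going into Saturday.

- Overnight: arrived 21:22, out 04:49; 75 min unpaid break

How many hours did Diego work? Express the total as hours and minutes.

Overnight: 21:22 → midnight = 2 h 38 min; midnight → 04:49 = 4 h 49 min; span 7 h 27 min; less 75 min break → 6 h 12 min

6 h 12 min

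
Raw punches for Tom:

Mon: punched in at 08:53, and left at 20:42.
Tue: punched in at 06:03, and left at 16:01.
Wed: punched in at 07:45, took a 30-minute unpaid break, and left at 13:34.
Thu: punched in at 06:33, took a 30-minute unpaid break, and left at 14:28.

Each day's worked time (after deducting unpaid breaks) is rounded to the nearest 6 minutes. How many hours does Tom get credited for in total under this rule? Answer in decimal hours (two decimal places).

34.50 hours

Mon: 08:53–20:42 = 11 h 49 min → rounds to 11 h 48 min
Tue: 06:03–16:01 = 9 h 58 min → rounds to 10 h 0 min
Wed: 07:45–13:34 = 5 h 49 min − 30 min = 5 h 19 min → rounds to 5 h 18 min
Thu: 06:33–14:28 = 7 h 55 min − 30 min = 7 h 25 min → rounds to 7 h 24 min
Total credited: 34 h 30 min.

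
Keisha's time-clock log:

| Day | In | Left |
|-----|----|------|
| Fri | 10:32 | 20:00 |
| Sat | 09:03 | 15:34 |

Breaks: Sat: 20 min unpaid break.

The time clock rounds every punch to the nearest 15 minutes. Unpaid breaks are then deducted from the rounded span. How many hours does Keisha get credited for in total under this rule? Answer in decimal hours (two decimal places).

Fri: in 10:32→10:30, out 20:00→20:00; 9 h 30 min
Sat: in 09:03→09:00, out 15:34→15:30; 6 h 30 min − 20 min = 6 h 10 min
Total credited: 15 h 40 min.

15.67 hours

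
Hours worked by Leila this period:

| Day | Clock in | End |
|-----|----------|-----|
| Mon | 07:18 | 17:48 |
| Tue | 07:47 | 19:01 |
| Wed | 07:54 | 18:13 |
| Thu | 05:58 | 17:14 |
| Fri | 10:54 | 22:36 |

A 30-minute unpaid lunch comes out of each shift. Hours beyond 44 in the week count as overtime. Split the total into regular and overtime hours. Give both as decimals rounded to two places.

Regular 44.00 hours, overtime 8.52 hours

Mon: 07:18–17:48 = 10 h 30 min; less 30 min break → 10 h 0 min
Tue: 07:47–19:01 = 11 h 14 min; less 30 min break → 10 h 44 min
Wed: 07:54–18:13 = 10 h 19 min; less 30 min break → 9 h 49 min
Thu: 05:58–17:14 = 11 h 16 min; less 30 min break → 10 h 46 min
Fri: 10:54–22:36 = 11 h 42 min; less 30 min break → 11 h 12 min
Total worked: 52 h 31 min = 52.52 h.
Threshold 44 h → overtime 8 h 31 min, regular 44 h 0 min.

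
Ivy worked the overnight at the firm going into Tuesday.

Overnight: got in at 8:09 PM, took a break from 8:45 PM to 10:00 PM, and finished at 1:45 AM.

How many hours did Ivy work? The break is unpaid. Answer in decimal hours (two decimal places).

4.35 hours

Overnight: 8:09 PM → midnight = 3 h 51 min; midnight → 1:45 AM = 1 h 45 min; span 5 h 36 min; less 75 min break → 4 h 21 min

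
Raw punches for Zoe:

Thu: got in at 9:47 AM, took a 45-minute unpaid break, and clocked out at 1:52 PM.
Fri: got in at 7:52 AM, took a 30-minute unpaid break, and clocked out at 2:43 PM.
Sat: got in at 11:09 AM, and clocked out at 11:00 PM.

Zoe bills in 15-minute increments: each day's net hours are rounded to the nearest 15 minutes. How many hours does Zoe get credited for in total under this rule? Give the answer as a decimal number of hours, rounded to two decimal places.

21.25 hours

Thu: 9:47 AM–1:52 PM = 4 h 5 min − 45 min = 3 h 20 min → rounds to 3 h 15 min
Fri: 7:52 AM–2:43 PM = 6 h 51 min − 30 min = 6 h 21 min → rounds to 6 h 15 min
Sat: 11:09 AM–11:00 PM = 11 h 51 min → rounds to 11 h 45 min
Total credited: 21 h 15 min.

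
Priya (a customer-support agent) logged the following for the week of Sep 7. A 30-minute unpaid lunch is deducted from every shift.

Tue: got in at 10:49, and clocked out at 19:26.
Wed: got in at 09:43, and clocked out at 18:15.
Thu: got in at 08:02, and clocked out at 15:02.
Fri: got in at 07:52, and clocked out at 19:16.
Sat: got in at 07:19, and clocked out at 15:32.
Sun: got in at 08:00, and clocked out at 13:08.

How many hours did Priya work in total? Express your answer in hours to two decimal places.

45.90 hours

Tue: 10:49–19:26 = 8 h 37 min; less 30 min break → 8 h 7 min
Wed: 09:43–18:15 = 8 h 32 min; less 30 min break → 8 h 2 min
Thu: 08:02–15:02 = 7 h 0 min; less 30 min break → 6 h 30 min
Fri: 07:52–19:16 = 11 h 24 min; less 30 min break → 10 h 54 min
Sat: 07:19–15:32 = 8 h 13 min; less 30 min break → 7 h 43 min
Sun: 08:00–13:08 = 5 h 8 min; less 30 min break → 4 h 38 min
Total: 8 h 7 min + 8 h 2 min + 6 h 30 min + 10 h 54 min + 7 h 43 min + 4 h 38 min = 45 h 54 min.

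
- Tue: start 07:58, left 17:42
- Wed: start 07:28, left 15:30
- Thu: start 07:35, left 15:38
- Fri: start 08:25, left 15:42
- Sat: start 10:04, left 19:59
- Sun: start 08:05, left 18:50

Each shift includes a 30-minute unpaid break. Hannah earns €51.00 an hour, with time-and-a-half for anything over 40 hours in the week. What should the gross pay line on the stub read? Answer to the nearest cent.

Tue: 07:58–17:42 = 9 h 44 min; less 30 min break → 9 h 14 min
Wed: 07:28–15:30 = 8 h 2 min; less 30 min break → 7 h 32 min
Thu: 07:35–15:38 = 8 h 3 min; less 30 min break → 7 h 33 min
Fri: 08:25–15:42 = 7 h 17 min; less 30 min break → 6 h 47 min
Sat: 10:04–19:59 = 9 h 55 min; less 30 min break → 9 h 25 min
Sun: 08:05–18:50 = 10 h 45 min; less 30 min break → 10 h 15 min
Total worked: 50 h 46 min = 3046 min.
Regular 40 h 0 min = 2400 min at €51.00/h; overtime 10 h 46 min = 646 min at €76.50/h.
Pay = (2400 × €51.00 + 646 × €76.50) ÷ 60 = €2863.65.

€2863.65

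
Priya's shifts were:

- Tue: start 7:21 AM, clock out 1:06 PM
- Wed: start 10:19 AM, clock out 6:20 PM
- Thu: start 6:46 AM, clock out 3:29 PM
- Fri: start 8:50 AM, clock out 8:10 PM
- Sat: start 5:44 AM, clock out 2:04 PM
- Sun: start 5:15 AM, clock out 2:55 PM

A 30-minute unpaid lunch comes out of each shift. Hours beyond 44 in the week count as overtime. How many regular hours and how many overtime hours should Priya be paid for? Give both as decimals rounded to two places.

Tue: 7:21 AM–1:06 PM = 5 h 45 min; less 30 min break → 5 h 15 min
Wed: 10:19 AM–6:20 PM = 8 h 1 min; less 30 min break → 7 h 31 min
Thu: 6:46 AM–3:29 PM = 8 h 43 min; less 30 min break → 8 h 13 min
Fri: 8:50 AM–8:10 PM = 11 h 20 min; less 30 min break → 10 h 50 min
Sat: 5:44 AM–2:04 PM = 8 h 20 min; less 30 min break → 7 h 50 min
Sun: 5:15 AM–2:55 PM = 9 h 40 min; less 30 min break → 9 h 10 min
Total worked: 48 h 49 min = 48.82 h.
Threshold 44 h → overtime 4 h 49 min, regular 44 h 0 min.

Regular 44.00 hours, overtime 4.82 hours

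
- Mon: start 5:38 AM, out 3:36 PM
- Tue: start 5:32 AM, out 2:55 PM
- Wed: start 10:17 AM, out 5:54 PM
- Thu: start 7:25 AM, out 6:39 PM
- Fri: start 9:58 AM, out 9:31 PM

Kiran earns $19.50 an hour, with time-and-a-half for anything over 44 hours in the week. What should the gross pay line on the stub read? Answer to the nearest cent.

Mon: 5:38 AM–3:36 PM = 9 h 58 min
Tue: 5:32 AM–2:55 PM = 9 h 23 min
Wed: 10:17 AM–5:54 PM = 7 h 37 min
Thu: 7:25 AM–6:39 PM = 11 h 14 min
Fri: 9:58 AM–9:31 PM = 11 h 33 min
Total worked: 49 h 45 min = 2985 min.
Regular 44 h 0 min = 2640 min at $19.50/h; overtime 5 h 45 min = 345 min at $29.25/h.
Pay = (2640 × $19.50 + 345 × $29.25) ÷ 60 = $1026.19.

$1026.19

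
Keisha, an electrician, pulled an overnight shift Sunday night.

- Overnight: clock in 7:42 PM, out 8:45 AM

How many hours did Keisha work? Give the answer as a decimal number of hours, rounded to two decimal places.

Overnight: 7:42 PM → midnight = 4 h 18 min; midnight → 8:45 AM = 8 h 45 min; span 13 h 3 min

13.05 hours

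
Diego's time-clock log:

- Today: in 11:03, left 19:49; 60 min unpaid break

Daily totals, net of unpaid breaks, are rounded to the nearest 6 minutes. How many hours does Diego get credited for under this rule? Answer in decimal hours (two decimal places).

Today: 11:03–19:49 = 8 h 46 min − 60 min = 7 h 46 min → rounds to 7 h 48 min

7.80 hours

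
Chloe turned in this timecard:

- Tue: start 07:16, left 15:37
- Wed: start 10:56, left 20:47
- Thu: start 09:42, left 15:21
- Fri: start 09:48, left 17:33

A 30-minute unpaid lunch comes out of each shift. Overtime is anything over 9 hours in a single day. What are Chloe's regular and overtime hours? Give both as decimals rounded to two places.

Tue: 07:16–15:37 = 8 h 21 min; less 30 min break → 7 h 51 min
Wed: 10:56–20:47 = 9 h 51 min; less 30 min break → 9 h 21 min
Thu: 09:42–15:21 = 5 h 39 min; less 30 min break → 5 h 9 min
Fri: 09:48–17:33 = 7 h 45 min; less 30 min break → 7 h 15 min
Tue reg 7 h 51 min / OT 0 h 0 min; Wed reg 9 h 0 min / OT 0 h 21 min; Thu reg 5 h 9 min / OT 0 h 0 min; Fri reg 7 h 15 min / OT 0 h 0 min.
Totals: regular 29 h 15 min, overtime 0 h 21 min.

Regular 29.25 hours, overtime 0.35 hours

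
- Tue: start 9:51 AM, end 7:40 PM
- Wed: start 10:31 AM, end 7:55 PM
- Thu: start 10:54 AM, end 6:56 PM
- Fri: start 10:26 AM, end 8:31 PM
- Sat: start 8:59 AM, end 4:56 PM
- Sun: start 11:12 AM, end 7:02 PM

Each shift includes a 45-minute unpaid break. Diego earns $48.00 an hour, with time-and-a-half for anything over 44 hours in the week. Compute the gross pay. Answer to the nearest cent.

Tue: 9:51 AM–7:40 PM = 9 h 49 min; less 45 min break → 9 h 4 min
Wed: 10:31 AM–7:55 PM = 9 h 24 min; less 45 min break → 8 h 39 min
Thu: 10:54 AM–6:56 PM = 8 h 2 min; less 45 min break → 7 h 17 min
Fri: 10:26 AM–8:31 PM = 10 h 5 min; less 45 min break → 9 h 20 min
Sat: 8:59 AM–4:56 PM = 7 h 57 min; less 45 min break → 7 h 12 min
Sun: 11:12 AM–7:02 PM = 7 h 50 min; less 45 min break → 7 h 5 min
Total worked: 48 h 37 min = 2917 min.
Regular 44 h 0 min = 2640 min at $48.00/h; overtime 4 h 37 min = 277 min at $72.00/h.
Pay = (2640 × $48.00 + 277 × $72.00) ÷ 60 = $2444.40.

$2444.40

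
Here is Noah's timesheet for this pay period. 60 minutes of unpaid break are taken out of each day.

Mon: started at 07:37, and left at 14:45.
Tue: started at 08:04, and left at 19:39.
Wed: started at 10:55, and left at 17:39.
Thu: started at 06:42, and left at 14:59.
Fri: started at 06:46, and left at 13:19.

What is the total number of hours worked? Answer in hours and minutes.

Mon: 07:37–14:45 = 7 h 8 min; less 60 min break → 6 h 8 min
Tue: 08:04–19:39 = 11 h 35 min; less 60 min break → 10 h 35 min
Wed: 10:55–17:39 = 6 h 44 min; less 60 min break → 5 h 44 min
Thu: 06:42–14:59 = 8 h 17 min; less 60 min break → 7 h 17 min
Fri: 06:46–13:19 = 6 h 33 min; less 60 min break → 5 h 33 min
Total: 6 h 8 min + 10 h 35 min + 5 h 44 min + 7 h 17 min + 5 h 33 min = 35 h 17 min.

35 h 17 min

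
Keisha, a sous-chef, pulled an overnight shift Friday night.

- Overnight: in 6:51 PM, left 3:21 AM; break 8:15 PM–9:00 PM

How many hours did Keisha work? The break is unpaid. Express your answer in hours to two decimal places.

Overnight: 6:51 PM → midnight = 5 h 9 min; midnight → 3:21 AM = 3 h 21 min; span 8 h 30 min; less 45 min break → 7 h 45 min

7.75 hours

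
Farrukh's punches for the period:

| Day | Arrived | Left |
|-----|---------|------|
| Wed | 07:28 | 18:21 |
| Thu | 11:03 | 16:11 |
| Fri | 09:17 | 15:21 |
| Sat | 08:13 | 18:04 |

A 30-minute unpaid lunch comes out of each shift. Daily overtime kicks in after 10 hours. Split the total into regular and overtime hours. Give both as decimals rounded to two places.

Regular 29.55 hours, overtime 0.38 hours

Wed: 07:28–18:21 = 10 h 53 min; less 30 min break → 10 h 23 min
Thu: 11:03–16:11 = 5 h 8 min; less 30 min break → 4 h 38 min
Fri: 09:17–15:21 = 6 h 4 min; less 30 min break → 5 h 34 min
Sat: 08:13–18:04 = 9 h 51 min; less 30 min break → 9 h 21 min
Wed reg 10 h 0 min / OT 0 h 23 min; Thu reg 4 h 38 min / OT 0 h 0 min; Fri reg 5 h 34 min / OT 0 h 0 min; Sat reg 9 h 21 min / OT 0 h 0 min.
Totals: regular 29 h 33 min, overtime 0 h 23 min.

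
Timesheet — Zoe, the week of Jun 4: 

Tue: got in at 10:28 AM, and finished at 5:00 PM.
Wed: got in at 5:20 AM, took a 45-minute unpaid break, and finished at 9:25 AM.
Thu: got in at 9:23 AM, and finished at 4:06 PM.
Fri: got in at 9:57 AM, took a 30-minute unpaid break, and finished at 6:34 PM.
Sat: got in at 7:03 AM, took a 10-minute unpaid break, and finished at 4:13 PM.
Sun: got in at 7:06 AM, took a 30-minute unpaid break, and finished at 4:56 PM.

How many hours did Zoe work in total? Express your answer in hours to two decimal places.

43.03 hours

Tue: 10:28 AM–5:00 PM = 6 h 32 min
Wed: 5:20 AM–9:25 AM = 4 h 5 min; less 45 min break → 3 h 20 min
Thu: 9:23 AM–4:06 PM = 6 h 43 min
Fri: 9:57 AM–6:34 PM = 8 h 37 min; less 30 min break → 8 h 7 min
Sat: 7:03 AM–4:13 PM = 9 h 10 min; less 10 min break → 9 h 0 min
Sun: 7:06 AM–4:56 PM = 9 h 50 min; less 30 min break → 9 h 20 min
Total: 6 h 32 min + 3 h 20 min + 6 h 43 min + 8 h 7 min + 9 h 0 min + 9 h 20 min = 43 h 2 min.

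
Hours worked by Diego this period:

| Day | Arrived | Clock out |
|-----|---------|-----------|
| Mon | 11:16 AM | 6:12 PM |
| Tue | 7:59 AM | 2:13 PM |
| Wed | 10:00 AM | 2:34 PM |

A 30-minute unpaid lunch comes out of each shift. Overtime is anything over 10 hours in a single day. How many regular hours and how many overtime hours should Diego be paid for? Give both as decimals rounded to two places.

Regular 16.23 hours, overtime 0.00 hours

Mon: 11:16 AM–6:12 PM = 6 h 56 min; less 30 min break → 6 h 26 min
Tue: 7:59 AM–2:13 PM = 6 h 14 min; less 30 min break → 5 h 44 min
Wed: 10:00 AM–2:34 PM = 4 h 34 min; less 30 min break → 4 h 4 min
Mon reg 6 h 26 min / OT 0 h 0 min; Tue reg 5 h 44 min / OT 0 h 0 min; Wed reg 4 h 4 min / OT 0 h 0 min.
Totals: regular 16 h 14 min, overtime 0 h 0 min.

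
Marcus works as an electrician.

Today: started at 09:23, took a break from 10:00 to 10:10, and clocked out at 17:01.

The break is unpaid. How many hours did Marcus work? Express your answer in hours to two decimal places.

7.47 hours

Today: 09:23–17:01 = 7 h 38 min; less 10 min break → 7 h 28 min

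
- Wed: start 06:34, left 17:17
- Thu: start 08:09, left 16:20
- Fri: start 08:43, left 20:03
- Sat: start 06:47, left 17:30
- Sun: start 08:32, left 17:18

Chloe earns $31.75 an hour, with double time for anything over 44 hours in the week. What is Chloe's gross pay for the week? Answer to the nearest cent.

$1760.01

Wed: 06:34–17:17 = 10 h 43 min
Thu: 08:09–16:20 = 8 h 11 min
Fri: 08:43–20:03 = 11 h 20 min
Sat: 06:47–17:30 = 10 h 43 min
Sun: 08:32–17:18 = 8 h 46 min
Total worked: 49 h 43 min = 2983 min.
Regular 44 h 0 min = 2640 min at $31.75/h; overtime 5 h 43 min = 343 min at $63.50/h.
Pay = (2640 × $31.75 + 343 × $63.50) ÷ 60 = $1760.01.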